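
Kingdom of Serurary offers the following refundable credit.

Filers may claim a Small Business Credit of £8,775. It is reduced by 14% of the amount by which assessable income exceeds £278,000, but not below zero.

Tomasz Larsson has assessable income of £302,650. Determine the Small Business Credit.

Small Business Credit: 14% of the £24,650 excess over £278,000 is £3,451; credit = £8,775 − £3,451 = £5,324.

£5,324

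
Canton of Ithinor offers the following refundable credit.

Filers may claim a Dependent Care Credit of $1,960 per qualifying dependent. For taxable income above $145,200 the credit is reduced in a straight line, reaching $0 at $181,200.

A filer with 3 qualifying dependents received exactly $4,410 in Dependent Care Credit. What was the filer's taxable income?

$154,200

Full credit = 3 × $1,960 = $5,880.
$4,410 is 4,410/5,880 of the full $5,880, so 1,470/5,880 of the $36,000 range has been used: income = $145,200 + $36,000 × 1,470/5,880 = $154,200.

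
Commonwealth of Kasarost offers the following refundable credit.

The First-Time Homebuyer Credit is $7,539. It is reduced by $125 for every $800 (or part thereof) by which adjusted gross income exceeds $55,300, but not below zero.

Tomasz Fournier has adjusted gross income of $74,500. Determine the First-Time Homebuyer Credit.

First-Time Homebuyer Credit: income exceeds $55,300 by $19,200, which is 24 full-or-partial $800 increments; reduction = 24 × $125 = $3,000, leaving $4,539.

$4,539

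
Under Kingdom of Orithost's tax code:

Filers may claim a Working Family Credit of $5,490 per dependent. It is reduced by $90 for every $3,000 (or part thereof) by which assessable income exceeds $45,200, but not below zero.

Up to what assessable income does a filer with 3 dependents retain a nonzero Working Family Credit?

Full credit = 3 × $5,490 = $16,470.
After 182 increments the reduction is 182 × $90 = $16,380, leaving $90; one more increment wipes it out. Increment 182 ends at excess 182 × $3,000 = $546,000, so the highest qualifying income is $45,200 + $546,000 = $591,200.

$591,200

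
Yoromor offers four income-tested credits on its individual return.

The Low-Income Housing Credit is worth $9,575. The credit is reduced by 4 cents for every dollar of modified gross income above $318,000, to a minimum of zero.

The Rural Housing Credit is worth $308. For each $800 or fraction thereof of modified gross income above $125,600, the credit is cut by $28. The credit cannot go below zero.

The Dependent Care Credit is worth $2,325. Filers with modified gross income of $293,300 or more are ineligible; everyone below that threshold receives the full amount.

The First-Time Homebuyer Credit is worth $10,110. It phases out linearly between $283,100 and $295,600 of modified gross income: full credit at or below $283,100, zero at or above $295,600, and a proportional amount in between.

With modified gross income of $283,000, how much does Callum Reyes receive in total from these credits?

$22,010

Low-Income Housing Credit: $283,000 is at or below the $318,000 threshold, so the full $9,575 applies.
Rural Housing Credit: income exceeds $125,600 by $157,400 → 197 increments × $28 = $5,516 ≥ base, so the credit is $0.
Dependent Care Credit: $283,000 is below the $293,300 cutoff, so the full $2,325 applies.
First-Time Homebuyer Credit: $283,000 is at or below the $283,100 threshold, so the full $10,110 applies.
Total: $9,575 + $0 + $2,325 + $10,110 = $22,010.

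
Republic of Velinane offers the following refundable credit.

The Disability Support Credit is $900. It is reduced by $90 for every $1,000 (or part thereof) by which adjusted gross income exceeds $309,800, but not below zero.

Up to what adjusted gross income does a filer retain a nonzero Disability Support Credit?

$318,800

After 9 increments the reduction is 9 × $90 = $810, leaving $90; one more increment wipes it out. Increment 9 ends at excess 9 × $1,000 = $9,000, so the highest qualifying income is $309,800 + $9,000 = $318,800.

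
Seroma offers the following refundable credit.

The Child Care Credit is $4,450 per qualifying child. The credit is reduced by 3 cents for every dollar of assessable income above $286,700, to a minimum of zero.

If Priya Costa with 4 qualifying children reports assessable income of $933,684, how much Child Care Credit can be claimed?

$0

Child Care Credit: base = 4 × $4,450 = $17,800. 3% of the $646,984 excess over $286,700 is $19,409.52 ≥ base, so the credit is $0.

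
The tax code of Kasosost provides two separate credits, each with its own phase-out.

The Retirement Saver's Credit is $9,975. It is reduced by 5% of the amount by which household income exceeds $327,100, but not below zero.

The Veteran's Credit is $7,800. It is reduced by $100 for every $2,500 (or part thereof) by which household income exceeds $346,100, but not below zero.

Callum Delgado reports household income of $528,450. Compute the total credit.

Retirement Saver's Credit: 5% of the $201,350 excess over $327,100 is $10,067.50 ≥ base, so the credit is $0.
Veteran's Credit: income exceeds $346,100 by $182,350, which is 73 full-or-partial $2,500 increments; reduction = 73 × $100 = $7,300, leaving $500.
Total: $0 + $500 = $500.

$500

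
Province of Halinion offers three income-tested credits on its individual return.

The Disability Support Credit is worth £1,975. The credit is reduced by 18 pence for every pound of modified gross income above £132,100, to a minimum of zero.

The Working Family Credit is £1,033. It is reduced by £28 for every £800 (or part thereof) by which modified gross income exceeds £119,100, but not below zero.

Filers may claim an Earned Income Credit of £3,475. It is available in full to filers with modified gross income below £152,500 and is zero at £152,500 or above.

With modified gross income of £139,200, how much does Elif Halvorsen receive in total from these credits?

Disability Support Credit: 18% of the £7,100 excess over £132,100 is £1,278; credit = £1,975 − £1,278 = £697.
Working Family Credit: income exceeds £119,100 by £20,100, which is 26 full-or-partial £800 increments; reduction = 26 × £28 = £728, leaving £305.
Earned Income Credit: £139,200 is below the £152,500 cutoff, so the full £3,475 applies.
Total: £697 + £305 + £3,475 = £4,477.

£4,477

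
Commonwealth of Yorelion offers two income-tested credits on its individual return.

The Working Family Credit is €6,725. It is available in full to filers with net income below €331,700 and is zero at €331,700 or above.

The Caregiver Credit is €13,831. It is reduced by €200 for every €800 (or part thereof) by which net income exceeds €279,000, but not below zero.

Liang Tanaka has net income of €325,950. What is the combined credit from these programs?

Working Family Credit: €325,950 is below the €331,700 cutoff, so the full €6,725 applies.
Caregiver Credit: income exceeds €279,000 by €46,950, which is 59 full-or-partial €800 increments; reduction = 59 × €200 = €11,800, leaving €2,031.
Total: €6,725 + €2,031 = €8,756.

€8,756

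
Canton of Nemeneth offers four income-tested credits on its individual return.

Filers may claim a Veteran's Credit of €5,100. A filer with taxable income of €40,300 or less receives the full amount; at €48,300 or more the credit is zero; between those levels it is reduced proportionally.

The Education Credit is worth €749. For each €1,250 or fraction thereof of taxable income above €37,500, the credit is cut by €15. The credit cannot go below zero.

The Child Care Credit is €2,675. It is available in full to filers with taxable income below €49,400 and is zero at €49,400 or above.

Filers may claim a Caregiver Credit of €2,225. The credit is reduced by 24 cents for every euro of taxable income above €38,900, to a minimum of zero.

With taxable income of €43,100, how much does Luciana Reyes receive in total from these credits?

Veteran's Credit: €43,100 is €2,800 into a €8,000 phase-out range, leaving 5,200/8,000 of the credit: €5,100 × 5,200/8,000 = €3,315.
Education Credit: income exceeds €37,500 by €5,600, which is 5 full-or-partial €1,250 increments; reduction = 5 × €15 = €75, leaving €674.
Child Care Credit: €43,100 is below the €49,400 cutoff, so the full €2,675 applies.
Caregiver Credit: 24% of the €4,200 excess over €38,900 is €1,008; credit = €2,225 − €1,008 = €1,217.
Total: €3,315 + €674 + €2,675 + €1,217 = €7,881.

€7,881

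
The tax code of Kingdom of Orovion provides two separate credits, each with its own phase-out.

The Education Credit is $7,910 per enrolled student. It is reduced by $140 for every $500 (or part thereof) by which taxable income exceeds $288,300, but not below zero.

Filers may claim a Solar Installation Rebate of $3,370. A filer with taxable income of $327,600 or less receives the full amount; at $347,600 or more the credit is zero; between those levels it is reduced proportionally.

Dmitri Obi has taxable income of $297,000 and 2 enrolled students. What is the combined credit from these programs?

$16,670

Education Credit: base = 2 × $7,910 = $15,820. income exceeds $288,300 by $8,700, which is 18 full-or-partial $500 increments; reduction = 18 × $140 = $2,520, leaving $13,300.
Solar Installation Rebate: $297,000 is at or below the $327,600 threshold, so the full $3,370 applies.
Total: $13,300 + $3,370 = $16,670.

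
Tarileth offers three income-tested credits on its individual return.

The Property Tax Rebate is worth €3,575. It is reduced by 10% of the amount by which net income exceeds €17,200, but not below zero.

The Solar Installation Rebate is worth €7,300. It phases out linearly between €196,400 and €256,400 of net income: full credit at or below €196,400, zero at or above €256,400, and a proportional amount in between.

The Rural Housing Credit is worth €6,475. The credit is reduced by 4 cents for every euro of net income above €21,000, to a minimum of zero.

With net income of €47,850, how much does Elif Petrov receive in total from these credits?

€13,211

Property Tax Rebate: 10% of the €30,650 excess over €17,200 is €3,065; credit = €3,575 − €3,065 = €510.
Solar Installation Rebate: €47,850 is at or below the €196,400 threshold, so the full €7,300 applies.
Rural Housing Credit: 4% of the €26,850 excess over €21,000 is €1,074; credit = €6,475 − €1,074 = €5,401.
Total: €510 + €7,300 + €5,401 = €13,211.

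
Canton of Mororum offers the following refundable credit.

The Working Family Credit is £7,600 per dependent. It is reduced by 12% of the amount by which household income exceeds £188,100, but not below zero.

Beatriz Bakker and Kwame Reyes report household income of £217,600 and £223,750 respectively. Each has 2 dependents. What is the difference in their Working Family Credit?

Beatriz (£217,600): Working Family Credit: base = 2 × £7,600 = £15,200. 12% of the £29,500 excess over £188,100 is £3,540; credit = £15,200 − £3,540 = £11,660.
Kwame (£223,750): Working Family Credit: base = 2 × £7,600 = £15,200. 12% of the £35,650 excess over £188,100 is £4,278; credit = £15,200 − £4,278 = £10,922.
Difference: |£11,660 − £10,922| = £738.

£738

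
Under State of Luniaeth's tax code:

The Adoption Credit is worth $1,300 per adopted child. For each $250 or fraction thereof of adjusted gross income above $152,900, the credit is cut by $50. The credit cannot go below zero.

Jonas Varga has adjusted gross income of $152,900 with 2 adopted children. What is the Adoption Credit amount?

$2,600

Adoption Credit: base = 2 × $1,300 = $2,600. $152,900 is at or below the $152,900 threshold, so the full $2,600 applies.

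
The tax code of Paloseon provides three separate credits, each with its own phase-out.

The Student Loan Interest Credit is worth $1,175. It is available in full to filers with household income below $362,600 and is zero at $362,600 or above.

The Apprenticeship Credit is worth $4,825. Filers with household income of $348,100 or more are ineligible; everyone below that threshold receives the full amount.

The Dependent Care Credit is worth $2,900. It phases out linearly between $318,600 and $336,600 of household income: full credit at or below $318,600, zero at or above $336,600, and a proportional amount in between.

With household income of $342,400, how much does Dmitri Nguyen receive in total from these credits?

Student Loan Interest Credit: $342,400 is below the $362,600 cutoff, so the full $1,175 applies.
Apprenticeship Credit: $342,400 is below the $348,100 cutoff, so the full $4,825 applies.
Dependent Care Credit: $342,400 is at or above $336,600, so the credit is $0.
Total: $1,175 + $4,825 + $0 = $6,000.

$6,000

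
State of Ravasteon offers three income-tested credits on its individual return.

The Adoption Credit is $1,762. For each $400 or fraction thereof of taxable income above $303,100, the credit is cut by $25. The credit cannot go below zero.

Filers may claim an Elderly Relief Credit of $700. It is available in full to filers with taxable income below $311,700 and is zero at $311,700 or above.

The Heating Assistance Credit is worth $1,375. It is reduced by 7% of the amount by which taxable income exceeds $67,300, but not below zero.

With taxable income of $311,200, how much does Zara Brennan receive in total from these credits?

$1,937

Adoption Credit: income exceeds $303,100 by $8,100, which is 21 full-or-partial $400 increments; reduction = 21 × $25 = $525, leaving $1,237.
Elderly Relief Credit: $311,200 is below the $311,700 cutoff, so the full $700 applies.
Heating Assistance Credit: 7% of the $243,900 excess over $67,300 is $17,073 ≥ base, so the credit is $0.
Total: $1,237 + $700 + $0 = $1,937.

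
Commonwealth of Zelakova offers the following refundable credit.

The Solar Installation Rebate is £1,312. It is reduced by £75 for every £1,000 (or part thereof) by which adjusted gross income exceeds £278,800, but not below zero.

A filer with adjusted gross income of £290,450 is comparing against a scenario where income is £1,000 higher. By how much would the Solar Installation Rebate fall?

£75

At £290,450 — income exceeds £278,800 by £11,650, which is 12 full-or-partial £1,000 increments; reduction = 12 × £75 = £900, leaving £412.
At £291,450 — income exceeds £278,800 by £12,650, which is 13 full-or-partial £1,000 increments; reduction = 13 × £75 = £975, leaving £337.
Lost: £412 − £337 = £75.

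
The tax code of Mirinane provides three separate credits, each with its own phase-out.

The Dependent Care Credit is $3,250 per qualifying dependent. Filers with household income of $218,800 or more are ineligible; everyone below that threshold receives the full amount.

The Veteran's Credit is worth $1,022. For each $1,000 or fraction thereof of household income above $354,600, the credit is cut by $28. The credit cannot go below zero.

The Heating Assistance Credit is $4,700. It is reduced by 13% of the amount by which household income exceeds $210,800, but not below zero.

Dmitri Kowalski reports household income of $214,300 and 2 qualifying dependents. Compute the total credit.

Dependent Care Credit: base = 2 × $3,250 = $6,500. $214,300 is below the $218,800 cutoff, so the full $6,500 applies.
Veteran's Credit: $214,300 is at or below the $354,600 threshold, so the full $1,022 applies.
Heating Assistance Credit: 13% of the $3,500 excess over $210,800 is $455; credit = $4,700 − $455 = $4,245.
Total: $6,500 + $1,022 + $4,245 = $11,767.

$11,767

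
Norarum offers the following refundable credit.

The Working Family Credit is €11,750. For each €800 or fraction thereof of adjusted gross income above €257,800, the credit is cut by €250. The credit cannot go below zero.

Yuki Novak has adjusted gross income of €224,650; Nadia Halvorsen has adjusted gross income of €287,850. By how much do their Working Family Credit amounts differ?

Yuki (€224,650): Working Family Credit: €224,650 is at or below the €257,800 threshold, so the full €11,750 applies.
Nadia (€287,850): Working Family Credit: income exceeds €257,800 by €30,050, which is 38 full-or-partial €800 increments; reduction = 38 × €250 = €9,500, leaving €2,250.
Difference: |€11,750 − €2,250| = €9,500.

€9,500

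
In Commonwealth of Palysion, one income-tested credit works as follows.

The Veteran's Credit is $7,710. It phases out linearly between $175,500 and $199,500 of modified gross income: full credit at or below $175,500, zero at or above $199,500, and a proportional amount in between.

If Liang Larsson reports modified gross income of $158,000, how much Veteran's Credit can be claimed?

$7,710

Veteran's Credit: $158,000 is at or below the $175,500 threshold, so the full $7,710 applies.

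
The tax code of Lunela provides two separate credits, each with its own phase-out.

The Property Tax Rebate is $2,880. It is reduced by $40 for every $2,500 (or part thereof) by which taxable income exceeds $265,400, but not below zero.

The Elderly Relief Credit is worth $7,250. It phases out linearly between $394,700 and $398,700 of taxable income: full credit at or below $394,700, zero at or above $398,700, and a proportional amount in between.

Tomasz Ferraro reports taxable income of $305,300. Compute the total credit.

Property Tax Rebate: income exceeds $265,400 by $39,900, which is 16 full-or-partial $2,500 increments; reduction = 16 × $40 = $640, leaving $2,240.
Elderly Relief Credit: $305,300 is at or below the $394,700 threshold, so the full $7,250 applies.
Total: $2,240 + $7,250 = $9,490.

$9,490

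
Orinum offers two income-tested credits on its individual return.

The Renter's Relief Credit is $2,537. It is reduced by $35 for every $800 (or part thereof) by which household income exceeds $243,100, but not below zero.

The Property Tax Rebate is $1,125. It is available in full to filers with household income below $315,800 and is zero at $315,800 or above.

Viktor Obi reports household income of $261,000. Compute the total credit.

Renter's Relief Credit: income exceeds $243,100 by $17,900, which is 23 full-or-partial $800 increments; reduction = 23 × $35 = $805, leaving $1,732.
Property Tax Rebate: $261,000 is below the $315,800 cutoff, so the full $1,125 applies.
Total: $1,732 + $1,125 = $2,857.

$2,857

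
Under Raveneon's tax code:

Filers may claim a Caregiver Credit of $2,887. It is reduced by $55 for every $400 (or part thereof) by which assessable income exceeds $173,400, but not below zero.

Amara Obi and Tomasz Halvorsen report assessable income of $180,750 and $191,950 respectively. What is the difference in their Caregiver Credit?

$1,540

Amara ($180,750): Caregiver Credit: income exceeds $173,400 by $7,350, which is 19 full-or-partial $400 increments; reduction = 19 × $55 = $1,045, leaving $1,842.
Tomasz ($191,950): Caregiver Credit: income exceeds $173,400 by $18,550, which is 47 full-or-partial $400 increments; reduction = 47 × $55 = $2,585, leaving $302.
Difference: |$1,842 − $302| = $1,540.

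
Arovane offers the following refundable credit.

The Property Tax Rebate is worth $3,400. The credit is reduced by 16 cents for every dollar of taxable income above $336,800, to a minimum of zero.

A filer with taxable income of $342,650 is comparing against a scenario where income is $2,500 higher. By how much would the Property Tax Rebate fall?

At $342,650 — 16% of the $5,850 excess over $336,800 is $936; credit = $3,400 − $936 = $2,464.
At $345,150 — 16% of the $8,350 excess over $336,800 is $1,336; credit = $3,400 − $1,336 = $2,064.
Lost: $2,464 − $2,064 = $400.

$400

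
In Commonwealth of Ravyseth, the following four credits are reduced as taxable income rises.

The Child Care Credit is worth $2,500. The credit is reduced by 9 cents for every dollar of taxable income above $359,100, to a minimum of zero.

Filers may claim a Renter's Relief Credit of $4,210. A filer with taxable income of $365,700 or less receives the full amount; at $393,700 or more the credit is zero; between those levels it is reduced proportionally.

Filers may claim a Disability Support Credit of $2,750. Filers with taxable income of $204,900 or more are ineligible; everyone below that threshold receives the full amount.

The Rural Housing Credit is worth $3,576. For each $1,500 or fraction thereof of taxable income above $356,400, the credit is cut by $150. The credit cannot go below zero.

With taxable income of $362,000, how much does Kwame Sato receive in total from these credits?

Child Care Credit: 9% of the $2,900 excess over $359,100 is $261; credit = $2,500 − $261 = $2,239.
Renter's Relief Credit: $362,000 is at or below the $365,700 threshold, so the full $4,210 applies.
Disability Support Credit: $362,000 meets or exceeds the $204,900 cutoff, so the credit is $0.
Rural Housing Credit: income exceeds $356,400 by $5,600, which is 4 full-or-partial $1,500 increments; reduction = 4 × $150 = $600, leaving $2,976.
Total: $2,239 + $4,210 + $0 + $2,976 = $9,425.

$9,425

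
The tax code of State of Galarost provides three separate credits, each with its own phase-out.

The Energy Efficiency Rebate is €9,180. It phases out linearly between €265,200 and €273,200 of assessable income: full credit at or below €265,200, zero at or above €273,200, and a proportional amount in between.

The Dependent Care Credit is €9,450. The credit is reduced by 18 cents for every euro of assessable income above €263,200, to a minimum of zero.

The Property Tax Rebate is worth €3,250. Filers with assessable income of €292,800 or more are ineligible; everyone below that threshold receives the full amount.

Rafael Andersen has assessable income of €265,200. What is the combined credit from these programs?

Energy Efficiency Rebate: €265,200 is at or below the €265,200 threshold, so the full €9,180 applies.
Dependent Care Credit: 18% of the €2,000 excess over €263,200 is €360; credit = €9,450 − €360 = €9,090.
Property Tax Rebate: €265,200 is below the €292,800 cutoff, so the full €3,250 applies.
Total: €9,180 + €9,090 + €3,250 = €21,520.

€21,520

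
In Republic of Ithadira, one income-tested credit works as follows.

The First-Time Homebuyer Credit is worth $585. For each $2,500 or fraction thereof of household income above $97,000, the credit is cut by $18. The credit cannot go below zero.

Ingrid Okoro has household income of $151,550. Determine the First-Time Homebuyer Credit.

First-Time Homebuyer Credit: income exceeds $97,000 by $54,550, which is 22 full-or-partial $2,500 increments; reduction = 22 × $18 = $396, leaving $189.

$189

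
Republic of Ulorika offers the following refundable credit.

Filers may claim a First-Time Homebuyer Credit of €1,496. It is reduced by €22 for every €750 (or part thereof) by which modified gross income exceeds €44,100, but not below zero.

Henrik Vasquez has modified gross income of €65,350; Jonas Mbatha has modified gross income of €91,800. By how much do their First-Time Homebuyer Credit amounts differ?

€770

Henrik (€65,350): First-Time Homebuyer Credit: income exceeds €44,100 by €21,250, which is 29 full-or-partial €750 increments; reduction = 29 × €22 = €638, leaving €858.
Jonas (€91,800): First-Time Homebuyer Credit: income exceeds €44,100 by €47,700, which is 64 full-or-partial €750 increments; reduction = 64 × €22 = €1,408, leaving €88.
Difference: |€858 − €88| = €770.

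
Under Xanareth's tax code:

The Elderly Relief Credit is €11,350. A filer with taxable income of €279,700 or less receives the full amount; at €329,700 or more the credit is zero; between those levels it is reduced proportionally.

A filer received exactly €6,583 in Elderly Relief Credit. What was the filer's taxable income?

€6,583 is 6,583/11,350 of the full €11,350, so 4,767/11,350 of the €50,000 range has been used: income = €279,700 + €50,000 × 4,767/11,350 = €300,700.

€300,700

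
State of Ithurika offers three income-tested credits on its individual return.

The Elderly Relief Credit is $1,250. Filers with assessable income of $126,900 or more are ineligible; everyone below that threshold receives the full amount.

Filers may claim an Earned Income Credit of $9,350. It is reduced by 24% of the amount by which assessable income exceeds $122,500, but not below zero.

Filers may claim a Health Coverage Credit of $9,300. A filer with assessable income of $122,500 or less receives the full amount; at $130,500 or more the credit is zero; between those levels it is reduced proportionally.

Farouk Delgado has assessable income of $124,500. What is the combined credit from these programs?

Elderly Relief Credit: $124,500 is below the $126,900 cutoff, so the full $1,250 applies.
Earned Income Credit: 24% of the $2,000 excess over $122,500 is $480; credit = $9,350 − $480 = $8,870.
Health Coverage Credit: $124,500 is $2,000 into a $8,000 phase-out range, leaving 6,000/8,000 of the credit: $9,300 × 6,000/8,000 = $6,975.
Total: $1,250 + $8,870 + $6,975 = $17,095.

$17,095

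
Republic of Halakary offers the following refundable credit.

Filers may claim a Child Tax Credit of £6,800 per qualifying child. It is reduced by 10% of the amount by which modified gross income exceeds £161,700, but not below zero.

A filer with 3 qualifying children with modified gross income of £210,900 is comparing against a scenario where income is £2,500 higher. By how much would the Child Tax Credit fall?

£250

At £210,900 — base = 3 × £6,800 = £20,400. 10% of the £49,200 excess over £161,700 is £4,920; credit = £20,400 − £4,920 = £15,480.
At £213,400 — base = 3 × £6,800 = £20,400. 10% of the £51,700 excess over £161,700 is £5,170; credit = £20,400 − £5,170 = £15,230.
Lost: £15,480 − £15,230 = £250.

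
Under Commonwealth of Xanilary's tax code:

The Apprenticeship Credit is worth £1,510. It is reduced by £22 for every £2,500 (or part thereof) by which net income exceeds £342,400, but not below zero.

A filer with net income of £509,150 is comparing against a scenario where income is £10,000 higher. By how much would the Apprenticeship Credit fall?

£36

At £509,150 — income exceeds £342,400 by £166,750, which is 67 full-or-partial £2,500 increments; reduction = 67 × £22 = £1,474, leaving £36.
At £519,150 — income exceeds £342,400 by £176,750 → 71 increments × £22 = £1,562 ≥ base, so the credit is £0.
Lost: £36 − £0 = £36.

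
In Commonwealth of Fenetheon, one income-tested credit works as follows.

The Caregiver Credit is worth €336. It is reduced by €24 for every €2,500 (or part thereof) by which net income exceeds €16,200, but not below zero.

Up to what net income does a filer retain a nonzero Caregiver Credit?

€48,700

After 13 increments the reduction is 13 × €24 = €312, leaving €24; one more increment wipes it out. Increment 13 ends at excess 13 × €2,500 = €32,500, so the highest qualifying income is €16,200 + €32,500 = €48,700.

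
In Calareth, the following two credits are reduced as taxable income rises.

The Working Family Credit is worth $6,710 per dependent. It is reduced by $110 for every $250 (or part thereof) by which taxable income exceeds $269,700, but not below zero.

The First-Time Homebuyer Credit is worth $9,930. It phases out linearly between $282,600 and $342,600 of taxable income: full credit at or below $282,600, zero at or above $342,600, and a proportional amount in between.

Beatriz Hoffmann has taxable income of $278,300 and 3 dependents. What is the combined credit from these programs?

$26,210

Working Family Credit: base = 3 × $6,710 = $20,130. income exceeds $269,700 by $8,600, which is 35 full-or-partial $250 increments; reduction = 35 × $110 = $3,850, leaving $16,280.
First-Time Homebuyer Credit: $278,300 is at or below the $282,600 threshold, so the full $9,930 applies.
Total: $16,280 + $9,930 = $26,210.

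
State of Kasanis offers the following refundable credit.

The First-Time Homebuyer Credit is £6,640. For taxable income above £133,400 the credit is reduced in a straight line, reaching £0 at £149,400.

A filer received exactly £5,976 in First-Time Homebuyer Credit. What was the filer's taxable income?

£5,976 is 5,976/6,640 of the full £6,640, so 664/6,640 of the £16,000 range has been used: income = £133,400 + £16,000 × 664/6,640 = £135,000.

£135,000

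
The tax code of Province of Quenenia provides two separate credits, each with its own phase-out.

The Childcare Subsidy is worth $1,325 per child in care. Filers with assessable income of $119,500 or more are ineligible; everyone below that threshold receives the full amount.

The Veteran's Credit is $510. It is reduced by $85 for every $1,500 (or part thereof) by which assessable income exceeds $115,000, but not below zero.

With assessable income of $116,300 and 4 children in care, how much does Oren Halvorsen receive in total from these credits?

Childcare Subsidy: base = 4 × $1,325 = $5,300. $116,300 is below the $119,500 cutoff, so the full $5,300 applies.
Veteran's Credit: income exceeds $115,000 by $1,300, which is 1 full-or-partial $1,500 increment; reduction = 1 × $85 = $85, leaving $425.
Total: $5,300 + $425 = $5,725.

$5,725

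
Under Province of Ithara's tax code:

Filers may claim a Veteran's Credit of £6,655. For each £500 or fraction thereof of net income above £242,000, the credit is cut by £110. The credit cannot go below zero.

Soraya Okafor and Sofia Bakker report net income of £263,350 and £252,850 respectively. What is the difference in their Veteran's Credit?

Soraya (£263,350): Veteran's Credit: income exceeds £242,000 by £21,350, which is 43 full-or-partial £500 increments; reduction = 43 × £110 = £4,730, leaving £1,925.
Sofia (£252,850): Veteran's Credit: income exceeds £242,000 by £10,850, which is 22 full-or-partial £500 increments; reduction = 22 × £110 = £2,420, leaving £4,235.
Difference: |£1,925 − £4,235| = £2,310.

£2,310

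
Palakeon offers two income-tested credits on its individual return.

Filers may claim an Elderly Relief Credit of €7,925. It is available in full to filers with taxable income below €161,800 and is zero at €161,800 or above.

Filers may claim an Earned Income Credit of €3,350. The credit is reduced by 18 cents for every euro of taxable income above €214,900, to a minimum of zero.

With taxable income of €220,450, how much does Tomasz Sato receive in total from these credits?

Elderly Relief Credit: €220,450 meets or exceeds the €161,800 cutoff, so the credit is €0.
Earned Income Credit: 18% of the €5,550 excess over €214,900 is €999; credit = €3,350 − €999 = €2,351.
Total: €0 + €2,351 = €2,351.

€2,351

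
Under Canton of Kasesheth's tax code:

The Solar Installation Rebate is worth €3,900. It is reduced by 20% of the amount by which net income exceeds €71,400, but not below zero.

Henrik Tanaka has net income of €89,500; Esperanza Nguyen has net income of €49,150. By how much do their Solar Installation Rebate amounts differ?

Henrik (€89,500): Solar Installation Rebate: 20% of the €18,100 excess over €71,400 is €3,620; credit = €3,900 − €3,620 = €280.
Esperanza (€49,150): Solar Installation Rebate: €49,150 is at or below the €71,400 threshold, so the full €3,900 applies.
Difference: |€280 − €3,900| = €3,620.

€3,620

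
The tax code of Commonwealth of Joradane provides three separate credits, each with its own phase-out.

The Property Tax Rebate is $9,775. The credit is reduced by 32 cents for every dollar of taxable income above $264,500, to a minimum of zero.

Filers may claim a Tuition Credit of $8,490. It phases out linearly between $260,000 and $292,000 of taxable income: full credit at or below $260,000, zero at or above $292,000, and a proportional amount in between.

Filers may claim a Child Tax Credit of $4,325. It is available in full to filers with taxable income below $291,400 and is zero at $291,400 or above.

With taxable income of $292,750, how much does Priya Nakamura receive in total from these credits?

$735

Property Tax Rebate: 32% of the $28,250 excess over $264,500 is $9,040; credit = $9,775 − $9,040 = $735.
Tuition Credit: $292,750 is at or above $292,000, so the credit is $0.
Child Tax Credit: $292,750 meets or exceeds the $291,400 cutoff, so the credit is $0.
Total: $735 + $0 + $0 = $735.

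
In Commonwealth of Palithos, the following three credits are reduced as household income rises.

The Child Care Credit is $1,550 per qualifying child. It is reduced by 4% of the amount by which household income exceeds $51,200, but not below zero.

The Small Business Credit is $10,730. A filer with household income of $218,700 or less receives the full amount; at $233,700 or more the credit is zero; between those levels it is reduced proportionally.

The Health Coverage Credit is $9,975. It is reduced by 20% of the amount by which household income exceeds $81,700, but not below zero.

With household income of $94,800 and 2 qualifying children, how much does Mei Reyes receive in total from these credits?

Child Care Credit: base = 2 × $1,550 = $3,100. 4% of the $43,600 excess over $51,200 is $1,744; credit = $3,100 − $1,744 = $1,356.
Small Business Credit: $94,800 is at or below the $218,700 threshold, so the full $10,730 applies.
Health Coverage Credit: 20% of the $13,100 excess over $81,700 is $2,620; credit = $9,975 − $2,620 = $7,355.
Total: $1,356 + $10,730 + $7,355 = $19,441.

$19,441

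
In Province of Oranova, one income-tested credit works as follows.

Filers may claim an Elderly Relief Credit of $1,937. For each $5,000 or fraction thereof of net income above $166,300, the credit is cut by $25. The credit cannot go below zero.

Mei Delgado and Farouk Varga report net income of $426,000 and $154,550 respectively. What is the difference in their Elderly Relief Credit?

$1,300

Mei ($426,000): Elderly Relief Credit: income exceeds $166,300 by $259,700, which is 52 full-or-partial $5,000 increments; reduction = 52 × $25 = $1,300, leaving $637.
Farouk ($154,550): Elderly Relief Credit: $154,550 is at or below the $166,300 threshold, so the full $1,937 applies.
Difference: |$637 − $1,937| = $1,300.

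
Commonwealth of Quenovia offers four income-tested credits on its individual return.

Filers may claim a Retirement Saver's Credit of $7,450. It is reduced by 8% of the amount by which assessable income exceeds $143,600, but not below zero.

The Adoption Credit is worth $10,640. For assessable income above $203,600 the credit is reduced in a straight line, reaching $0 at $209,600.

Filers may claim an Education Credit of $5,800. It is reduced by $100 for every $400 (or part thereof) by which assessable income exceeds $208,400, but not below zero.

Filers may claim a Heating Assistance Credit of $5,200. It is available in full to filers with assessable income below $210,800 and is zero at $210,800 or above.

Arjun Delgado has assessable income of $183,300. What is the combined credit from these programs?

Retirement Saver's Credit: 8% of the $39,700 excess over $143,600 is $3,176; credit = $7,450 − $3,176 = $4,274.
Adoption Credit: $183,300 is at or below the $203,600 threshold, so the full $10,640 applies.
Education Credit: $183,300 is at or below the $208,400 threshold, so the full $5,800 applies.
Heating Assistance Credit: $183,300 is below the $210,800 cutoff, so the full $5,200 applies.
Total: $4,274 + $10,640 + $5,800 + $5,200 = $25,914.

$25,914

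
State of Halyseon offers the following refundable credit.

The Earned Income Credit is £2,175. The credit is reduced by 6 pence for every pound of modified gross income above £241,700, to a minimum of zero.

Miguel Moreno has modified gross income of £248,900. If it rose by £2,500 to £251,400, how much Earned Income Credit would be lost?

£150

At £248,900 — 6% of the £7,200 excess over £241,700 is £432; credit = £2,175 − £432 = £1,743.
At £251,400 — 6% of the £9,700 excess over £241,700 is £582; credit = £2,175 − £582 = £1,593.
Lost: £1,743 − £1,593 = £150.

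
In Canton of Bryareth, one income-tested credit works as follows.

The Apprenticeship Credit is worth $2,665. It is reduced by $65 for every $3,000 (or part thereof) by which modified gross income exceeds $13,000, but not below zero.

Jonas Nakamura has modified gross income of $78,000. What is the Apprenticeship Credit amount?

$1,235

Apprenticeship Credit: income exceeds $13,000 by $65,000, which is 22 full-or-partial $3,000 increments; reduction = 22 × $65 = $1,430, leaving $1,235.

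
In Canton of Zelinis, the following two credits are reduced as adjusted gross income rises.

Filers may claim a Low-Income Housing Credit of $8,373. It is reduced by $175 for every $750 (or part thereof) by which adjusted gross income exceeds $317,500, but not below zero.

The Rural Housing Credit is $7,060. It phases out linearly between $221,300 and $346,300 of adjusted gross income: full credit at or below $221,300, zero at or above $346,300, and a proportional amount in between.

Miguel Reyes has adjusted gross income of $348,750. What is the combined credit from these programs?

Low-Income Housing Credit: income exceeds $317,500 by $31,250, which is 42 full-or-partial $750 increments; reduction = 42 × $175 = $7,350, leaving $1,023.
Rural Housing Credit: $348,750 is at or above $346,300, so the credit is $0.
Total: $1,023 + $0 = $1,023.

$1,023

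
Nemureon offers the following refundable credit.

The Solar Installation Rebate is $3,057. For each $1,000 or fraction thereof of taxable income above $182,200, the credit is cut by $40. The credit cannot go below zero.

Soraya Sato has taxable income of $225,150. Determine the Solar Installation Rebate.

Solar Installation Rebate: income exceeds $182,200 by $42,950, which is 43 full-or-partial $1,000 increments; reduction = 43 × $40 = $1,720, leaving $1,337.

$1,337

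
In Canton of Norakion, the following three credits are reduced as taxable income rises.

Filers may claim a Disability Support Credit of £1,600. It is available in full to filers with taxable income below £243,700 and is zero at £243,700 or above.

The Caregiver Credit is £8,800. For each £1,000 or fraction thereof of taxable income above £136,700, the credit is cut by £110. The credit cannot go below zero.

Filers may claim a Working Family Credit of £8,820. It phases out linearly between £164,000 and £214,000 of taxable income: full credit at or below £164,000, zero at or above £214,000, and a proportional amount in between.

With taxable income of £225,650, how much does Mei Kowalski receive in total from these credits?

£1,600

Disability Support Credit: £225,650 is below the £243,700 cutoff, so the full £1,600 applies.
Caregiver Credit: income exceeds £136,700 by £88,950 → 89 increments × £110 = £9,790 ≥ base, so the credit is £0.
Working Family Credit: £225,650 is at or above £214,000, so the credit is £0.
Total: £1,600 + £0 + £0 = £1,600.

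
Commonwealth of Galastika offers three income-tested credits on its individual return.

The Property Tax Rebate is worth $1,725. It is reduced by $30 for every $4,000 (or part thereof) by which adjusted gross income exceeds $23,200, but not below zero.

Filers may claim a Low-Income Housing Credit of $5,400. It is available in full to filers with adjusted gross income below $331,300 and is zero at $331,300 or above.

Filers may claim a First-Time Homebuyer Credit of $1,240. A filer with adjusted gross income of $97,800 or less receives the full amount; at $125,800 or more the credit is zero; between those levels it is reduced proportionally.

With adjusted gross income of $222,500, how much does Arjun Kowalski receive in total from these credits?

$5,625

Property Tax Rebate: income exceeds $23,200 by $199,300, which is 50 full-or-partial $4,000 increments; reduction = 50 × $30 = $1,500, leaving $225.
Low-Income Housing Credit: $222,500 is below the $331,300 cutoff, so the full $5,400 applies.
First-Time Homebuyer Credit: $222,500 is at or above $125,800, so the credit is $0.
Total: $225 + $5,400 + $0 = $5,625.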